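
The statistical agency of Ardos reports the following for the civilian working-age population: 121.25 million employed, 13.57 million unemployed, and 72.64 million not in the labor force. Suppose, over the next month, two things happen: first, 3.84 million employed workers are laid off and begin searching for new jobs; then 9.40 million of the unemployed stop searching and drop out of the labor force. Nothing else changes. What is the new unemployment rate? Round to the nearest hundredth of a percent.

New unemployment rate ≈ 6.39%.

Initially, labor force = 121.25 + 13.57 = 134.82 million, so u = 13.57/134.82 = 10.07%.
After the first change, employed falls and unemployed rises by 3.84; labor force unchanged → E = 117.41, U = 17.41, labor force = 134.82 million.
After the second change, unemployed and labor force both fall by 9.40 → E = 117.41, U = 8.01, labor force = 125.42 million.
New unemployment rate = 8.01 / 125.42 = 6.39%.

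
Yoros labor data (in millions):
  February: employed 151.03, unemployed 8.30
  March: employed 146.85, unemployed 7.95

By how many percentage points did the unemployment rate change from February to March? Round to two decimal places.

The unemployment rate changed by −0.07 percentage points.

February: labor force = 151.03 + 8.30 = 159.33; u = 8.30/159.33 = 5.21%.
March: labor force = 146.85 + 7.95 = 154.80; u = 7.95/154.80 = 5.14%.
Change = 5.14% − 5.21% = −0.07 pp.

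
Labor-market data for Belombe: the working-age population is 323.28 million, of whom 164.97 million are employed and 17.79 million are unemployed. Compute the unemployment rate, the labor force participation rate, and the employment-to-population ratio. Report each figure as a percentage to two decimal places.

Labor force = employed + unemployed = 164.97 + 17.79 = 182.76 million.
Unemployment rate = 17.79 / 182.76 = 9.73%.
Labor force participation rate = 182.76 / 323.28 = 56.53%.
Employment-population ratio = 164.97 / 323.28 = 51.03%.

Unemployment rate ≈ 9.73%; labor force participation rate ≈ 56.53%; employment-population ratio ≈ 51.03%.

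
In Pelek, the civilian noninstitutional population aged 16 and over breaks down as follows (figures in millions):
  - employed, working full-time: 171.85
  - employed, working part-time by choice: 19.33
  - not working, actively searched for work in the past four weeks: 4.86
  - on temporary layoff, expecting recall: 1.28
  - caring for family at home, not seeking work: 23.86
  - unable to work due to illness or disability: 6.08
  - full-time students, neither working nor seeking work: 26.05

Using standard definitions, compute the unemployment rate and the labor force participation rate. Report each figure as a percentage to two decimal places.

Unemployment rate ≈ 3.11%; labor force participation rate ≈ 77.90%.

Employed = 171.85 + 19.33 = 191.18 million.
Unemployed = 4.86 + 1.28 = 6.14 million (jobless and actively searching, or on temporary layoff).
Labor force = 191.18 + 6.14 = 197.32 million.
Not in labor force = 23.86 + 6.08 + 26.05 = 55.99 million (those not working and not actively searching are outside the labor force).
Civilian working-age population = 197.32 + 55.99 = 253.31 million.
Unemployment rate = 6.14 / 197.32 = 3.11%.
Labor force participation rate = 197.32 / 253.31 = 77.90%.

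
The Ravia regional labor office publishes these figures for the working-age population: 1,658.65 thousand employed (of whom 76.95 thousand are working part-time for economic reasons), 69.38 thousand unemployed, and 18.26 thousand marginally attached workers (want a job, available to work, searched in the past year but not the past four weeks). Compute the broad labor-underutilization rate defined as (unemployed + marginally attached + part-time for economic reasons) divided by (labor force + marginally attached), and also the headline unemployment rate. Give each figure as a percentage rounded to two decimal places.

Labor force = 1,658.65 + 69.38 = 1,728.03 thousand.
Numerator = 69.38 + 18.26 + 76.95 = 164.59 thousand.
Denominator = 1,728.03 + 18.26 = 1,746.29 thousand.
Broad rate = 164.59 / 1,746.29 = 9.43%.
Headline unemployment rate = 69.38 / 1,728.03 = 4.01%.

Broad underutilization rate ≈ 9.43%; headline unemployment rate ≈ 4.01%.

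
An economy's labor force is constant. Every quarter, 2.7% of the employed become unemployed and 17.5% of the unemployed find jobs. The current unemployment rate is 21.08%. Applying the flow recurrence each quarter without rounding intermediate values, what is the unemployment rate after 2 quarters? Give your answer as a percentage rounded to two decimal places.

With a fixed labor force, u_{t+1} = u_t + s·(1−u_t) − f·u_t = u_t·(1−s−f) + s.
Here 1−s−f = 0.798 and s = 0.027.
u_1 = 0.210800 × 0.798 + 0.027 = 0.195218.
u_2 = 0.195218 × 0.798 + 0.027 = 0.182784.

Unemployment rate after two quarters ≈ 18.28%.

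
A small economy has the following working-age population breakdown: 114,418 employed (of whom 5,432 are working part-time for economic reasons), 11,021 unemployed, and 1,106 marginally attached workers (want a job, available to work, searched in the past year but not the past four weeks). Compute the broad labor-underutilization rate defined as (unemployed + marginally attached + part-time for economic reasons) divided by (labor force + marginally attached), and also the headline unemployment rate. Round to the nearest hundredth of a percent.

Broad underutilization rate ≈ 13.88%; headline unemployment rate ≈ 8.79%.

Labor force = 114,418 + 11,021 = 125,439.
Numerator = 11,021 + 1,106 + 5,432 = 17,559.
Denominator = 125,439 + 1,106 = 126,545.
Broad rate = 17,559 / 126,545 = 13.88%.
Headline unemployment rate = 11,021 / 125,439 = 8.79%.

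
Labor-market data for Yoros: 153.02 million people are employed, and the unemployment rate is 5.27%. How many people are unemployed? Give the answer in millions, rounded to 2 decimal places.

Let U be the number unemployed. The labor force is E + U, and U/(E+U) = 0.0527.
So U = 0.0527 × 153.02 / (1 − 0.0527) = 8.0642 / 0.9473 ≈ 8.51 million.

About 8.51 million are unemployed.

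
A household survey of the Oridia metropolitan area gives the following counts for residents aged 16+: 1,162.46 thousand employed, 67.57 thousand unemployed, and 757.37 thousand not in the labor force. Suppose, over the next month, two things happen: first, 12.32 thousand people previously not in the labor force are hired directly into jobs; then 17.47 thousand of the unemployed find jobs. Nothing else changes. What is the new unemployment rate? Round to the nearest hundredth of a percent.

Initially, labor force = 1,162.46 + 67.57 = 1,230.03 thousand, so u = 67.57/1,230.03 = 5.49%.
After the first change, employed and labor force both rise by 12.32; unemployed unchanged → E = 1,174.78, U = 67.57, labor force = 1,242.35 thousand.
After the second change, unemployed falls and employed rises by 17.47; labor force unchanged → E = 1,192.25, U = 50.10, labor force = 1,242.35 thousand.
New unemployment rate = 50.10 / 1,242.35 = 4.03%.

New unemployment rate ≈ 4.03%.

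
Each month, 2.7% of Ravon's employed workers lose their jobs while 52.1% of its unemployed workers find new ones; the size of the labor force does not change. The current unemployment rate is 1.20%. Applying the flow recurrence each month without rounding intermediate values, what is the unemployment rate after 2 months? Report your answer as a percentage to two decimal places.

With a fixed labor force, u_{t+1} = u_t + s·(1−u_t) − f·u_t = u_t·(1−s−f) + s.
Here 1−s−f = 0.452 and s = 0.027.
u_1 = 0.012000 × 0.452 + 0.027 = 0.032424.
u_2 = 0.032424 × 0.452 + 0.027 = 0.041656.

Unemployment rate after two months ≈ 4.17%.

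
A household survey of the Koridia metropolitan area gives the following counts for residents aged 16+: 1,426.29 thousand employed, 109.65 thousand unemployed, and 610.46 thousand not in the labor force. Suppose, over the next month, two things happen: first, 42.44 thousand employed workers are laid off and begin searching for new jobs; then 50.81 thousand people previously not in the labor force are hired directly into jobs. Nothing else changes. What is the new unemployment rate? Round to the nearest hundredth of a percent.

New unemployment rate ≈ 9.59%.

Initially, labor force = 1,426.29 + 109.65 = 1,535.94 thousand, so u = 109.65/1,535.94 = 7.14%.
After the first change, employed falls and unemployed rises by 42.44; labor force unchanged → E = 1,383.85, U = 152.09, labor force = 1,535.94 thousand.
After the second change, employed and labor force both rise by 50.81; unemployed unchanged → E = 1,434.66, U = 152.09, labor force = 1,586.75 thousand.
New unemployment rate = 152.09 / 1,586.75 = 9.59%.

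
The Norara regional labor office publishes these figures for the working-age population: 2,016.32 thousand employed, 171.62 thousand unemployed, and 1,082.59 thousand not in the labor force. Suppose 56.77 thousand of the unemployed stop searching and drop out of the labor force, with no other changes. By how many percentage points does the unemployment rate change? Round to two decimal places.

The unemployment rate changes by −2.45 percentage points.

Initially, labor force = 2,016.32 + 171.62 = 2,187.94 thousand, so u = 171.62/2,187.94 = 7.84%.
After the change, unemployed and labor force both fall by 56.77 → E = 2,016.32, U = 114.85, labor force = 2,131.17 thousand.
New unemployment rate = 114.85 / 2,131.17 = 5.39%.
Change = 5.39% − 7.84% = −2.45 percentage points.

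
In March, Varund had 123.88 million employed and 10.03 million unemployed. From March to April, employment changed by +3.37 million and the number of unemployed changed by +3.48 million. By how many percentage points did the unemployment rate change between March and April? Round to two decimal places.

The unemployment rate changed by +2.11 percentage points.

March: labor force = 123.88 + 10.03 = 133.91; u = 10.03/133.91 = 7.49%.
April: labor force = 127.25 + 13.51 = 140.76; u = 13.51/140.76 = 9.60%.
Change = 9.60% − 7.49% = +2.11 pp.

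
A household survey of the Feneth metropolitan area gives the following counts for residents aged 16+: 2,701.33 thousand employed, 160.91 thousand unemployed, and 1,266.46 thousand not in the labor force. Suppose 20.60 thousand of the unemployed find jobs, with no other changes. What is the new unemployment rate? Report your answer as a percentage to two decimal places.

Initially, labor force = 2,701.33 + 160.91 = 2,862.24 thousand, so u = 160.91/2,862.24 = 5.62%.
After the change, unemployed falls and employed rises by 20.60; labor force unchanged → E = 2,721.93, U = 140.31, labor force = 2,862.24 thousand.
New unemployment rate = 140.31 / 2,862.24 = 4.90%.

New unemployment rate ≈ 4.90%.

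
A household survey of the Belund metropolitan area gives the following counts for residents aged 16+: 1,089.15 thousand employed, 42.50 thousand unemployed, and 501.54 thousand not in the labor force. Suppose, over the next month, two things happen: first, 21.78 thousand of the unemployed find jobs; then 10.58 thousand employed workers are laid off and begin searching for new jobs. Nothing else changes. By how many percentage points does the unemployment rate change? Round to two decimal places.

Initially, labor force = 1,089.15 + 42.50 = 1,131.65 thousand, so u = 42.50/1,131.65 = 3.76%.
After the first change, unemployed falls and employed rises by 21.78; labor force unchanged → E = 1,110.93, U = 20.72, labor force = 1,131.65 thousand.
After the second change, employed falls and unemployed rises by 10.58; labor force unchanged → E = 1,100.35, U = 31.30, labor force = 1,131.65 thousand.
New unemployment rate = 31.30 / 1,131.65 = 2.77%.
Change = 2.77% − 3.76% = −0.99 percentage points.

The unemployment rate changes by −0.99 percentage points.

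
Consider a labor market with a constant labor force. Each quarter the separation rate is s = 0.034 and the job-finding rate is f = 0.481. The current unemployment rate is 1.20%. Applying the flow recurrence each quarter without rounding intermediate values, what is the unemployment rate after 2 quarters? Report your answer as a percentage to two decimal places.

With a fixed labor force, u_{t+1} = u_t + s·(1−u_t) − f·u_t = u_t·(1−s−f) + s.
Here 1−s−f = 0.485 and s = 0.034.
u_1 = 0.012000 × 0.485 + 0.034 = 0.039820.
u_2 = 0.039820 × 0.485 + 0.034 = 0.053313.

Unemployment rate after two quarters ≈ 5.33%.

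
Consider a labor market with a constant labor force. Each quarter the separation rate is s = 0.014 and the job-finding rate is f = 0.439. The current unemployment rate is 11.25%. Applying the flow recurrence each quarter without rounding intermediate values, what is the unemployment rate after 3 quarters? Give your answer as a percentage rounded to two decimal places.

Unemployment rate after three quarters ≈ 4.43%.

With a fixed labor force, u_{t+1} = u_t + s·(1−u_t) − f·u_t = u_t·(1−s−f) + s.
Here 1−s−f = 0.547 and s = 0.014.
u_1 = 0.112500 × 0.547 + 0.014 = 0.075538.
u_2 = 0.075538 × 0.547 + 0.014 = 0.055319.
u_3 = 0.055319 × 0.547 + 0.014 = 0.044259.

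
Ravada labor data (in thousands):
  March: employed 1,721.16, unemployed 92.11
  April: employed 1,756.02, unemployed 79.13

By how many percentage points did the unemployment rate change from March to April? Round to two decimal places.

March: labor force = 1,721.16 + 92.11 = 1,813.27; u = 92.11/1,813.27 = 5.08%.
April: labor force = 1,756.02 + 79.13 = 1,835.15; u = 79.13/1,835.15 = 4.31%.
Change = 4.31% − 5.08% = −0.77 pp.

The unemployment rate changed by −0.77 percentage points.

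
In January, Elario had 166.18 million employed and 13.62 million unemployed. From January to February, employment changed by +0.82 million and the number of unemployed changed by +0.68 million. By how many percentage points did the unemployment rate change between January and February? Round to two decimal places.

January: labor force = 166.18 + 13.62 = 179.80; u = 13.62/179.80 = 7.58%.
February: labor force = 167.00 + 14.30 = 181.30; u = 14.30/181.30 = 7.89%.
Change = 7.89% − 7.58% = +0.31 pp.

The unemployment rate changed by +0.31 percentage points.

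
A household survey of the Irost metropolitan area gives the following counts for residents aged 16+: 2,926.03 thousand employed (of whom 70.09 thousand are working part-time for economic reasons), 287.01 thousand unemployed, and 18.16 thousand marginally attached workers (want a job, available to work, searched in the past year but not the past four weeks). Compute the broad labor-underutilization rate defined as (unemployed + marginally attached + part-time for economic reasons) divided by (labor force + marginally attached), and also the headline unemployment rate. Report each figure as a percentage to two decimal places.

Broad underutilization rate ≈ 11.61%; headline unemployment rate ≈ 8.93%.

Labor force = 2,926.03 + 287.01 = 3,213.04 thousand.
Numerator = 287.01 + 18.16 + 70.09 = 375.26 thousand.
Denominator = 3,213.04 + 18.16 = 3,231.20 thousand.
Broad rate = 375.26 / 3,231.20 = 11.61%.
Headline unemployment rate = 287.01 / 3,213.04 = 8.93%.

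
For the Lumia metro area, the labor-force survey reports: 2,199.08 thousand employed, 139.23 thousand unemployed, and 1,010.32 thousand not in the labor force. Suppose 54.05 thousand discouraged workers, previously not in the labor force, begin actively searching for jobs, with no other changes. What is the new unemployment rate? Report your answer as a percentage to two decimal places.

Initially, labor force = 2,199.08 + 139.23 = 2,338.31 thousand, so u = 139.23/2,338.31 = 5.95%.
After the change, unemployed and labor force both rise by 54.05 → E = 2,199.08, U = 193.28, labor force = 2,392.36 thousand.
New unemployment rate = 193.28 / 2,392.36 = 8.08%.

New unemployment rate ≈ 8.08%.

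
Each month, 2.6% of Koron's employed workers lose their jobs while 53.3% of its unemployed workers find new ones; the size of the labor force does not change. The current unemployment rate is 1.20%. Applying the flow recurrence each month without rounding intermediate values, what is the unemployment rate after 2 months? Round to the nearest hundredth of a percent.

Unemployment rate after two months ≈ 3.98%.

With a fixed labor force, u_{t+1} = u_t + s·(1−u_t) − f·u_t = u_t·(1−s−f) + s.
Here 1−s−f = 0.441 and s = 0.026.
u_1 = 0.012000 × 0.441 + 0.026 = 0.031292.
u_2 = 0.031292 × 0.441 + 0.026 = 0.039800.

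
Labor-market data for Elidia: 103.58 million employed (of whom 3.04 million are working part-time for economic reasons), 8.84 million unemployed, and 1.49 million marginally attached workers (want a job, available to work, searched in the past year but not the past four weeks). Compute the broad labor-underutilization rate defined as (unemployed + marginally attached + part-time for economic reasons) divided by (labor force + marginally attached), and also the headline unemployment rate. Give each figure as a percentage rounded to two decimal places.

Labor force = 103.58 + 8.84 = 112.42 million.
Numerator = 8.84 + 1.49 + 3.04 = 13.37 million.
Denominator = 112.42 + 1.49 = 113.91 million.
Broad rate = 13.37 / 113.91 = 11.74%.
Headline unemployment rate = 8.84 / 112.42 = 7.86%.

Broad underutilization rate ≈ 11.74%; headline unemployment rate ≈ 7.86%.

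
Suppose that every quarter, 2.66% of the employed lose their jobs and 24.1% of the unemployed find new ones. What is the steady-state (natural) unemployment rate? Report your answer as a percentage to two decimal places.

Steady-state unemployment rate ≈ 9.94%.

At steady state the flows balance: s·E = f·U, so U/(E+U) = s/(s+f).
u* = 2.66 / (2.66 + 24.1) = 2.66 / 26.76 = 9.94%.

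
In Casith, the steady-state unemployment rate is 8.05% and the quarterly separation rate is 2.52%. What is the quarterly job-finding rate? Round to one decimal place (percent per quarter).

From u* = s/(s+f): f = s·(1−u)/u.
f = 2.52 × (1 − 0.0805) / 0.0805 = 2.3171 / 0.0805 ≈ 28.8% per quarter.

Job-finding rate ≈ 28.8% per quarter.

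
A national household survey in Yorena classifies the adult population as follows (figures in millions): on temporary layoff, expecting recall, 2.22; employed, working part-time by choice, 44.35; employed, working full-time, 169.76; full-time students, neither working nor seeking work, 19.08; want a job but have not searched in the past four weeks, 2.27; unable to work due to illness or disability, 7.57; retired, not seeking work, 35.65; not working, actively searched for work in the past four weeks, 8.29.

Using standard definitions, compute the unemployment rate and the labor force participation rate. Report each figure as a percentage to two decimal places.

Employed = 44.35 + 169.76 = 214.11 million.
Unemployed = 2.22 + 8.29 = 10.51 million (jobless and actively searching, or on temporary layoff).
Labor force = 214.11 + 10.51 = 224.62 million.
Not in labor force = 19.08 + 2.27 + 7.57 + 35.65 = 64.57 million (those not working and not actively searching are outside the labor force — including those who want a job but have given up searching).
Civilian working-age population = 224.62 + 64.57 = 289.19 million.
Unemployment rate = 10.51 / 224.62 = 4.68%.
Labor force participation rate = 224.62 / 289.19 = 77.67%.

Unemployment rate ≈ 4.68%; labor force participation rate ≈ 77.67%.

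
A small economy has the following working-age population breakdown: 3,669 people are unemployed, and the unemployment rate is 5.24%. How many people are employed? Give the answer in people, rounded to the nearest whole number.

Labor force = U / u = 3,669 / 0.0524 ≈ 70,019.
Employed = labor force − unemployed = 70,019 − 3,669 = 66,350.

About 66,350 are employed.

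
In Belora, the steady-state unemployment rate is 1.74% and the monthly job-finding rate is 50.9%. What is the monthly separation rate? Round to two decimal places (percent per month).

Separation rate ≈ 0.90% per month.

From u* = s/(s+f): s = u·f/(1−u).
s = 0.0174 × 50.9 / (1 − 0.0174) = 0.8857 / 0.9826 ≈ 0.90% per month.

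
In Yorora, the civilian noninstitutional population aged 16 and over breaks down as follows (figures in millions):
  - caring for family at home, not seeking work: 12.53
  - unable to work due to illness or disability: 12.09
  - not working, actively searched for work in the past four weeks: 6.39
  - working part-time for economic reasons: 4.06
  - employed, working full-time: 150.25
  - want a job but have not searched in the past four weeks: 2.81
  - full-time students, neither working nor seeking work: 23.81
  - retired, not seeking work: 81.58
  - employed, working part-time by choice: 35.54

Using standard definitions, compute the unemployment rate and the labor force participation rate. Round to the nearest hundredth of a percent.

Employed = 4.06 + 150.25 + 35.54 = 189.85 million (anyone who worked, including part-time for economic reasons, counts as employed).
Unemployed = 6.39 million.
Labor force = 189.85 + 6.39 = 196.24 million.
Not in labor force = 12.53 + 12.09 + 2.81 + 23.81 + 81.58 = 132.82 million (those not working and not actively searching are outside the labor force — including those who want a job but have given up searching).
Civilian working-age population = 196.24 + 132.82 = 329.06 million.
Unemployment rate = 6.39 / 196.24 = 3.26%.
Labor force participation rate = 196.24 / 329.06 = 59.64%.

Unemployment rate ≈ 3.26%; labor force participation rate ≈ 59.64%.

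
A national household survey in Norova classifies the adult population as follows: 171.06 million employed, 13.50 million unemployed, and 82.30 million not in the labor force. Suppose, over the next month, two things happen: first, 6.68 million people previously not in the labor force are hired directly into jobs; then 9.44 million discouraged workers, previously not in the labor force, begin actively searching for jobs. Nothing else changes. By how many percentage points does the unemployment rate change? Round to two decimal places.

The unemployment rate changes by +4.12 percentage points.

Initially, labor force = 171.06 + 13.50 = 184.56 million, so u = 13.50/184.56 = 7.31%.
After the first change, employed and labor force both rise by 6.68; unemployed unchanged → E = 177.74, U = 13.50, labor force = 191.24 million.
After the second change, unemployed and labor force both rise by 9.44 → E = 177.74, U = 22.94, labor force = 200.68 million.
New unemployment rate = 22.94 / 200.68 = 11.43%.
Change = 11.43% − 7.31% = +4.12 percentage points.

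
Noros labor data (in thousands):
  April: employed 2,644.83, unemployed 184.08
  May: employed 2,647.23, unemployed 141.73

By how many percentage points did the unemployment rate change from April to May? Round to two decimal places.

The unemployment rate changed by −1.43 percentage points.

April: labor force = 2,644.83 + 184.08 = 2,828.91; u = 184.08/2,828.91 = 6.51%.
May: labor force = 2,647.23 + 141.73 = 2,788.96; u = 141.73/2,788.96 = 5.08%.
Change = 5.08% − 6.51% = −1.43 pp.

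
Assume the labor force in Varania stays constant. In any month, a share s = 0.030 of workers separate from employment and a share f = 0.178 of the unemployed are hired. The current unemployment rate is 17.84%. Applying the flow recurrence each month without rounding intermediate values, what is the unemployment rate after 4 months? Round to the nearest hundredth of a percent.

Unemployment rate after four months ≈ 15.77%.

With a fixed labor force, u_{t+1} = u_t + s·(1−u_t) − f·u_t = u_t·(1−s−f) + s.
Here 1−s−f = 0.792 and s = 0.030.
u_1 = 0.178400 × 0.792 + 0.030 = 0.171293.
u_2 = 0.171293 × 0.792 + 0.030 = 0.165664.
u_3 = 0.165664 × 0.792 + 0.030 = 0.161206.
u_4 = 0.161206 × 0.792 + 0.030 = 0.157675.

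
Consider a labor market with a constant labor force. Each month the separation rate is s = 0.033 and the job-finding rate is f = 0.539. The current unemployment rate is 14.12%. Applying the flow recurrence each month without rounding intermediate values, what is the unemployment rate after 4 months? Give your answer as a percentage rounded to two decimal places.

With a fixed labor force, u_{t+1} = u_t + s·(1−u_t) − f·u_t = u_t·(1−s−f) + s.
Here 1−s−f = 0.428 and s = 0.033.
u_1 = 0.141200 × 0.428 + 0.033 = 0.093434.
u_2 = 0.093434 × 0.428 + 0.033 = 0.072990.
u_3 = 0.072990 × 0.428 + 0.033 = 0.064240.
u_4 = 0.064240 × 0.428 + 0.033 = 0.060495.

Unemployment rate after four months ≈ 6.05%.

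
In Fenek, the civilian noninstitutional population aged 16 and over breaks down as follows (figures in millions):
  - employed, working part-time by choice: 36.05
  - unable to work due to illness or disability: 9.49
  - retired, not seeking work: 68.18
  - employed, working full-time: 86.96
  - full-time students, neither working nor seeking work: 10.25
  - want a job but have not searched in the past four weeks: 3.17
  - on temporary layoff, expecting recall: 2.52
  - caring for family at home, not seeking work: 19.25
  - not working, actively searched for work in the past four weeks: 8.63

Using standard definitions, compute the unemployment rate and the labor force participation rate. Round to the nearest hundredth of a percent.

Unemployment rate ≈ 8.31%; labor force participation rate ≈ 54.87%.

Employed = 36.05 + 86.96 = 123.01 million.
Unemployed = 2.52 + 8.63 = 11.15 million (jobless and actively searching, or on temporary layoff).
Labor force = 123.01 + 11.15 = 134.16 million.
Not in labor force = 9.49 + 68.18 + 10.25 + 3.17 + 19.25 = 110.34 million (those not working and not actively searching are outside the labor force — including those who want a job but have given up searching).
Civilian working-age population = 134.16 + 110.34 = 244.50 million.
Unemployment rate = 11.15 / 134.16 = 8.31%.
Labor force participation rate = 134.16 / 244.50 = 54.87%.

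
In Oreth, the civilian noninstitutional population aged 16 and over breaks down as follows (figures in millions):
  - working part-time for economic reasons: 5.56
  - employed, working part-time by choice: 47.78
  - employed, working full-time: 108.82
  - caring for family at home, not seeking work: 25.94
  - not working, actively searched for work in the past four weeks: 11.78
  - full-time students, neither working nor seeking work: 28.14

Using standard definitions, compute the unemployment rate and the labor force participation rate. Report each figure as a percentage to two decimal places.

Employed = 5.56 + 47.78 + 108.82 = 162.16 million (anyone who worked, including part-time for economic reasons, counts as employed).
Unemployed = 11.78 million.
Labor force = 162.16 + 11.78 = 173.94 million.
Not in labor force = 25.94 + 28.14 = 54.08 million (those not working and not actively searching are outside the labor force).
Civilian working-age population = 173.94 + 54.08 = 228.02 million.
Unemployment rate = 11.78 / 173.94 = 6.77%.
Labor force participation rate = 173.94 / 228.02 = 76.28%.

Unemployment rate ≈ 6.77%; labor force participation rate ≈ 76.28%.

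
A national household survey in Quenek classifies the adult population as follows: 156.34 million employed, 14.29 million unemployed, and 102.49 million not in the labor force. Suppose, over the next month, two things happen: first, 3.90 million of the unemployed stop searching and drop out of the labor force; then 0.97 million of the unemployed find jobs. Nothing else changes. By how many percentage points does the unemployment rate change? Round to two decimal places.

Initially, labor force = 156.34 + 14.29 = 170.63 million, so u = 14.29/170.63 = 8.37%.
After the first change, unemployed and labor force both fall by 3.90 → E = 156.34, U = 10.39, labor force = 166.73 million.
After the second change, unemployed falls and employed rises by 0.97; labor force unchanged → E = 157.31, U = 9.42, labor force = 166.73 million.
New unemployment rate = 9.42 / 166.73 = 5.65%.
Change = 5.65% − 8.37% = −2.72 percentage points.

The unemployment rate changes by −2.72 percentage points.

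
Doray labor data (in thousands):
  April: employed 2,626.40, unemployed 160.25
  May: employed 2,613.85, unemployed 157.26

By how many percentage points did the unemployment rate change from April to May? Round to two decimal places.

April: labor force = 2,626.40 + 160.25 = 2,786.65; u = 160.25/2,786.65 = 5.75%.
May: labor force = 2,613.85 + 157.26 = 2,771.11; u = 157.26/2,771.11 = 5.67%.
Change = 5.67% − 5.75% = −0.08 pp.

The unemployment rate changed by −0.08 percentage points.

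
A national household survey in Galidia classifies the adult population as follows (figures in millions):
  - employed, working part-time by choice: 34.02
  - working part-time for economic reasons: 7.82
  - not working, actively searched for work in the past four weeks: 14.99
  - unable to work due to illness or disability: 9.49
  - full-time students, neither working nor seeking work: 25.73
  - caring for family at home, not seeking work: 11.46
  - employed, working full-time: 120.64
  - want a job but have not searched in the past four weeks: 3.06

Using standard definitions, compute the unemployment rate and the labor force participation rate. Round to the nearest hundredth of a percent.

Unemployment rate ≈ 8.45%; labor force participation rate ≈ 78.11%.

Employed = 34.02 + 7.82 + 120.64 = 162.48 million (anyone who worked, including part-time for economic reasons, counts as employed).
Unemployed = 14.99 million.
Labor force = 162.48 + 14.99 = 177.47 million.
Not in labor force = 9.49 + 25.73 + 11.46 + 3.06 = 49.74 million (those not working and not actively searching are outside the labor force — including those who want a job but have given up searching).
Civilian working-age population = 177.47 + 49.74 = 227.21 million.
Unemployment rate = 14.99 / 177.47 = 8.45%.
Labor force participation rate = 177.47 / 227.21 = 78.11%.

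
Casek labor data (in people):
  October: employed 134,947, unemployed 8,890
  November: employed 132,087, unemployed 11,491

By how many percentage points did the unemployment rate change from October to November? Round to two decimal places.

October: labor force = 134,947 + 8,890 = 143,837; u = 8,890/143,837 = 6.18%.
November: labor force = 132,087 + 11,491 = 143,578; u = 11,491/143,578 = 8.00%.
Change = 8.00% − 6.18% = +1.82 pp.

The unemployment rate changed by +1.82 percentage points.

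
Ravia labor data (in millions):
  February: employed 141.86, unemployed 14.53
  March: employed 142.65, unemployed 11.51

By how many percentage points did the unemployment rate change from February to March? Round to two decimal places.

February: labor force = 141.86 + 14.53 = 156.39; u = 14.53/156.39 = 9.29%.
March: labor force = 142.65 + 11.51 = 154.16; u = 11.51/154.16 = 7.47%.
Change = 7.47% − 9.29% = −1.82 pp.

The unemployment rate changed by −1.82 percentage points.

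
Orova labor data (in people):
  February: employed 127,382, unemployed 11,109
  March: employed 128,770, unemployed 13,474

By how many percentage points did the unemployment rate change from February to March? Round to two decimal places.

February: labor force = 127,382 + 11,109 = 138,491; u = 11,109/138,491 = 8.02%.
March: labor force = 128,770 + 13,474 = 142,244; u = 13,474/142,244 = 9.47%.
Change = 9.47% − 8.02% = +1.45 pp.

The unemployment rate changed by +1.45 percentage points.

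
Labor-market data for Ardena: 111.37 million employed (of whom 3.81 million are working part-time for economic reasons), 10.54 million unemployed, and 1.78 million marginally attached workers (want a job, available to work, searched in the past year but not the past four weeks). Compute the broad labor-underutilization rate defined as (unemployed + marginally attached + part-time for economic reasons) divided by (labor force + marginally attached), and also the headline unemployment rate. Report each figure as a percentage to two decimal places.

Labor force = 111.37 + 10.54 = 121.91 million.
Numerator = 10.54 + 1.78 + 3.81 = 16.13 million.
Denominator = 121.91 + 1.78 = 123.69 million.
Broad rate = 16.13 / 123.69 = 13.04%.
Headline unemployment rate = 10.54 / 121.91 = 8.65%.

Broad underutilization rate ≈ 13.04%; headline unemployment rate ≈ 8.65%.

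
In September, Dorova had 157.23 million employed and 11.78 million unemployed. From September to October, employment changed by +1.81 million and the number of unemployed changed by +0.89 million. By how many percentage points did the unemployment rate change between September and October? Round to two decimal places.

September: labor force = 157.23 + 11.78 = 169.01; u = 11.78/169.01 = 6.97%.
October: labor force = 159.04 + 12.67 = 171.71; u = 12.67/171.71 = 7.38%.
Change = 7.38% − 6.97% = +0.41 pp.

The unemployment rate changed by +0.41 percentage points.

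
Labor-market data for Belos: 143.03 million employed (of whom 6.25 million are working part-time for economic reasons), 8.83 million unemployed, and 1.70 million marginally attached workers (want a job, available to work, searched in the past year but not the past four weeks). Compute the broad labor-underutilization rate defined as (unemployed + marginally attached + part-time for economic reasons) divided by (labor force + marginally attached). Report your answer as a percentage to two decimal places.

Broad underutilization rate ≈ 10.93%.

Labor force = 143.03 + 8.83 = 151.86 million.
Numerator = 8.83 + 1.70 + 6.25 = 16.78 million.
Denominator = 151.86 + 1.70 = 153.56 million.
Broad rate = 16.78 / 153.56 = 10.93%.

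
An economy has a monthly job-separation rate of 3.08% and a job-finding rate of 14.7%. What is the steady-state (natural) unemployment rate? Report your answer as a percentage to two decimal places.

Steady-state unemployment rate ≈ 17.32%.

At steady state the flows balance: s·E = f·U, so U/(E+U) = s/(s+f).
u* = 3.08 / (3.08 + 14.7) = 3.08 / 17.78 = 17.32%.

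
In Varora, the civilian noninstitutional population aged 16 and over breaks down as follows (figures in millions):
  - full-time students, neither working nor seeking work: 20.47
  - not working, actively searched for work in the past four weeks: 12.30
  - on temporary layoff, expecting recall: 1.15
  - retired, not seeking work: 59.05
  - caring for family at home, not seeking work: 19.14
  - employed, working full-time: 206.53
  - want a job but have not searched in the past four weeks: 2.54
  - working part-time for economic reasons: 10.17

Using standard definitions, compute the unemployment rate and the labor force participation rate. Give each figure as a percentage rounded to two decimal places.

Employed = 206.53 + 10.17 = 216.70 million (anyone who worked, including part-time for economic reasons, counts as employed).
Unemployed = 12.30 + 1.15 = 13.45 million (jobless and actively searching, or on temporary layoff).
Labor force = 216.70 + 13.45 = 230.15 million.
Not in labor force = 20.47 + 59.05 + 19.14 + 2.54 = 101.20 million (those not working and not actively searching are outside the labor force — including those who want a job but have given up searching).
Civilian working-age population = 230.15 + 101.20 = 331.35 million.
Unemployment rate = 13.45 / 230.15 = 5.84%.
Labor force participation rate = 230.15 / 331.35 = 69.46%.

Unemployment rate ≈ 5.84%; labor force participation rate ≈ 69.46%.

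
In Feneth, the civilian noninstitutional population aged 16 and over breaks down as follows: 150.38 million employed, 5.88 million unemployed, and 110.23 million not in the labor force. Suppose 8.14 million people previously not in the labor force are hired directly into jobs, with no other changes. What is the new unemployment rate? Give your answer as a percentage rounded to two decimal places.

New unemployment rate ≈ 3.58%.

Initially, labor force = 150.38 + 5.88 = 156.26 million, so u = 5.88/156.26 = 3.76%.
After the change, employed and labor force both rise by 8.14; unemployed unchanged → E = 158.52, U = 5.88, labor force = 164.40 million.
New unemployment rate = 5.88 / 164.40 = 3.58%.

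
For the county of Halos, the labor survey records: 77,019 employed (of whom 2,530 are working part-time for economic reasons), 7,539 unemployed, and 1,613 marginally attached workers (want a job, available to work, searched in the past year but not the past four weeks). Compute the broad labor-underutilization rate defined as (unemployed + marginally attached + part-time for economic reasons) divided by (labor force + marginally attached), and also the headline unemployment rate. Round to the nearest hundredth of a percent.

Broad underutilization rate ≈ 13.56%; headline unemployment rate ≈ 8.92%.

Labor force = 77,019 + 7,539 = 84,558.
Numerator = 7,539 + 1,613 + 2,530 = 11,682.
Denominator = 84,558 + 1,613 = 86,171.
Broad rate = 11,682 / 86,171 = 13.56%.
Headline unemployment rate = 7,539 / 84,558 = 8.92%.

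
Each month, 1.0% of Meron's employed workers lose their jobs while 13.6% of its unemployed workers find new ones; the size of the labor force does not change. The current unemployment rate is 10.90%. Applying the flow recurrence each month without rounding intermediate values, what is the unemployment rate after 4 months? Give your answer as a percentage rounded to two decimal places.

Unemployment rate after four months ≈ 9.00%.

With a fixed labor force, u_{t+1} = u_t + s·(1−u_t) − f·u_t = u_t·(1−s−f) + s.
Here 1−s−f = 0.854 and s = 0.010.
u_1 = 0.109000 × 0.854 + 0.010 = 0.103086.
u_2 = 0.103086 × 0.854 + 0.010 = 0.098035.
u_3 = 0.098035 × 0.854 + 0.010 = 0.093722.
u_4 = 0.093722 × 0.854 + 0.010 = 0.090039.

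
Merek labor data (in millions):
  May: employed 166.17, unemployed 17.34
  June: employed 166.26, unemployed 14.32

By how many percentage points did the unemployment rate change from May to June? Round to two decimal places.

May: labor force = 166.17 + 17.34 = 183.51; u = 17.34/183.51 = 9.45%.
June: labor force = 166.26 + 14.32 = 180.58; u = 14.32/180.58 = 7.93%.
Change = 7.93% − 9.45% = −1.52 pp.

The unemployment rate changed by −1.52 percentage points.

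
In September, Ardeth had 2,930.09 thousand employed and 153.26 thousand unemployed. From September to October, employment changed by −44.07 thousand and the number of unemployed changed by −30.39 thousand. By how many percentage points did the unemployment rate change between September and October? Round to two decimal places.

September: labor force = 2,930.09 + 153.26 = 3,083.35; u = 153.26/3,083.35 = 4.97%.
October: labor force = 2,886.02 + 122.87 = 3,008.89; u = 122.87/3,008.89 = 4.08%.
Change = 4.08% − 4.97% = −0.89 pp.

The unemployment rate changed by −0.89 percentage points.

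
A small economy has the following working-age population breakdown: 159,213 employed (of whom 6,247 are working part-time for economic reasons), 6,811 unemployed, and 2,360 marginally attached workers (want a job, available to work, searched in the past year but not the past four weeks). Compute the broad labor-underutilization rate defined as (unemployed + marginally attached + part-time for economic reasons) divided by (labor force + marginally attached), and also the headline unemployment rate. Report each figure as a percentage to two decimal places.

Labor force = 159,213 + 6,811 = 166,024.
Numerator = 6,811 + 2,360 + 6,247 = 15,418.
Denominator = 166,024 + 2,360 = 168,384.
Broad rate = 15,418 / 168,384 = 9.16%.
Headline unemployment rate = 6,811 / 166,024 = 4.10%.

Broad underutilization rate ≈ 9.16%; headline unemployment rate ≈ 4.10%.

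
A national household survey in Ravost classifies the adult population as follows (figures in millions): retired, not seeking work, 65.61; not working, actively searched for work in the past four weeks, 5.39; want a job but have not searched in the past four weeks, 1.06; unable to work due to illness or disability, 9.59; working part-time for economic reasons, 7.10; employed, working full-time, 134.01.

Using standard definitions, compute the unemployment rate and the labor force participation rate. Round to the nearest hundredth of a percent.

Employed = 7.10 + 134.01 = 141.11 million (anyone who worked, including part-time for economic reasons, counts as employed).
Unemployed = 5.39 million.
Labor force = 141.11 + 5.39 = 146.50 million.
Not in labor force = 65.61 + 1.06 + 9.59 = 76.26 million (those not working and not actively searching are outside the labor force — including those who want a job but have given up searching).
Civilian working-age population = 146.50 + 76.26 = 222.76 million.
Unemployment rate = 5.39 / 146.50 = 3.68%.
Labor force participation rate = 146.50 / 222.76 = 65.77%.

Unemployment rate ≈ 3.68%; labor force participation rate ≈ 65.77%.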